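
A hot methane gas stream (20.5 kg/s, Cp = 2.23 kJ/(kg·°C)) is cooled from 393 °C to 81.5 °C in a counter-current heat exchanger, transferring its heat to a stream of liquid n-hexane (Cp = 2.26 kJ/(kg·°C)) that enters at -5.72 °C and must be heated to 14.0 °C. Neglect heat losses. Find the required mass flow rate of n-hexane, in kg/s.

Heat released by hot stream: Q = 20.5 × 2.23 × (393 − 81.5) = 14240 kJ/s
Energy balance on cold side (adiabatic exchanger): Q = ṁ_c·Cp_c·(T_c,out − T_c,in)
ṁ_c = 14240 / [2.26 × (14.0 − -5.72)] = 319.52 kg/s

ṁ_c = 320 kg/s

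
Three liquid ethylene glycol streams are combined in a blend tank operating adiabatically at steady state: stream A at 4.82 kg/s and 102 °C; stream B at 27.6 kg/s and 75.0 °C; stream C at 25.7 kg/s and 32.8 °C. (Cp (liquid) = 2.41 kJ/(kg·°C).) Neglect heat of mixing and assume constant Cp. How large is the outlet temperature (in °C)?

T_out = 58.6 °C

Energy balance with Q = 0: Σ ṁᵢCp,ᵢ(T_out − Tᵢ) = 0
Σ ṁᵢCp,ᵢTᵢ = 4.82×2.41×102 + 27.6×2.41×75.0 + 25.7×2.41×32.8 = 8205.1
Σ ṁᵢCp,ᵢ = 4.82×2.41 + 27.6×2.41 + 25.7×2.41 = 140.07
T_out = 8205.1 / 140.07 = 58.579 °C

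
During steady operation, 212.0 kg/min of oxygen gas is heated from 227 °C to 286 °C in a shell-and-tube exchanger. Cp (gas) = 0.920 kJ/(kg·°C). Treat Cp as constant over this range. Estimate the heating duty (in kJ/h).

Q = ṁ·Cp·ΔT = 212.0 × 0.920 × (286 − 227) = 11507 kJ/min
Converting: 11507 / 60 s = 191.79 kW
Heating duty = 690440 kJ/h

Q = 690000 kJ/h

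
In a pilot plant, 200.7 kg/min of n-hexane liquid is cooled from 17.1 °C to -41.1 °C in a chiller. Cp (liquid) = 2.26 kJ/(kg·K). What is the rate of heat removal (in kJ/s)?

Q_c = 440 kJ/s

Q = ṁ·Cp·ΔT = 200.7 × 2.26 × (-41.1 − 17.1) = -26398 kJ/min
Converting: 26398 / 60 s = 439.97 kW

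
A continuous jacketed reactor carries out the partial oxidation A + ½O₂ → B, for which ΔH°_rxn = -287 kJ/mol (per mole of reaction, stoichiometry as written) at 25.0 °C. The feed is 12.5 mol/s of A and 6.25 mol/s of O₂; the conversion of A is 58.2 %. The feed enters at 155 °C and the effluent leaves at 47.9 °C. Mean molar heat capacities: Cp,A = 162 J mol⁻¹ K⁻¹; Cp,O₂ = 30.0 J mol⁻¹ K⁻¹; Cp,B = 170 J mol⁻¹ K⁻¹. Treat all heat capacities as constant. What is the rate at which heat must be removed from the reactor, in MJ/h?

Extent of reaction ξ = 0.582 × 12.5 = 7.275 mol/s
Reaction term: ξ·ΔH°_rxn = 7.275 × -287 = -2087.9 kJ/s
Sensible, feed 155→25 °C: -287.62 kJ/s
Outlet flows (mol/s): A 5.225, O₂ 2.6125, B 7.275
Sensible, products 25→47.9 °C: 49.5 kJ/s
Q = ΔH = -2326 kJ/s = -2326 kW
Heat removed = 8373.8 MJ/h

Q_out = 8370 MJ/h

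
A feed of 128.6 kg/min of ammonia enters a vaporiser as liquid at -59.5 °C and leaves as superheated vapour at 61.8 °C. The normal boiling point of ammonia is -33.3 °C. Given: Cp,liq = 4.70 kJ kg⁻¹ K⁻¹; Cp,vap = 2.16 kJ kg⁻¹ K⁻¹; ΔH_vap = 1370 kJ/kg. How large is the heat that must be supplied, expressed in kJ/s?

liquid -59.5→-33.3 °C: 123.14 kJ/kg
vaporisation at -33.3 °C: 1370 kJ/kg
vapour -33.3→61.8 °C: 205.42 kJ/kg
Δh = 123.14 + 1370 + 205.42 = 1698.6 kJ/kg
Q = ṁ·Δh = 128.6 kg/min × 1698.6 kJ/kg = 218430 kJ/min
|Q| = 3640.6 kW

Q = 3640 kJ/s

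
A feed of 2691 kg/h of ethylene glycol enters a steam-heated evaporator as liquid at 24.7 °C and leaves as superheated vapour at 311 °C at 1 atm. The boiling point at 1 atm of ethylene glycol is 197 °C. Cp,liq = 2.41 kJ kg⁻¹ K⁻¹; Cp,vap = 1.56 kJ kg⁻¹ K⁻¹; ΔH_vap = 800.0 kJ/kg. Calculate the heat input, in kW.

Q = 1040 kW

liquid 24.7→197 °C: 415.24 kJ/kg
vaporisation at 197 °C: 800 kJ/kg
vapour 197→311 °C: 177.84 kJ/kg
Δh = 415.24 + 800 + 177.84 = 1393.1 kJ/kg
Q = ṁ·Δh = 2691 kg/h × 1393.1 kJ/kg = 3.7488e+06 kJ/h
|Q| = 1041.3 kW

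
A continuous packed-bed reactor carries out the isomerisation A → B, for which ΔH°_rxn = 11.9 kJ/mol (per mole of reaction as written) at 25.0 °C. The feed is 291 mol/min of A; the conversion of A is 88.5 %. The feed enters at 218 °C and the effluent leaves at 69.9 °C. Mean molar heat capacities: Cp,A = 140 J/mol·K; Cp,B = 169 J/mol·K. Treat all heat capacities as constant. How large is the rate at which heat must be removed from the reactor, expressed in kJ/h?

Q_out = 158000 kJ/h

Extent of reaction ξ = 0.885 × 291 = 257.54 mol/min
Reaction term: ξ·ΔH°_rxn = 257.54 × 11.9 = 3064.7 kJ/min
Sensible, feed 218→25 °C: -7862.8 kJ/min
Outlet flows (mol/min): A 33.465, B 257.54
Sensible, products 25→69.9 °C: 2164.6 kJ/min
Q = ΔH = -2633.6 kJ/min = -43.893 kW
Heat removed = 158020 kJ/h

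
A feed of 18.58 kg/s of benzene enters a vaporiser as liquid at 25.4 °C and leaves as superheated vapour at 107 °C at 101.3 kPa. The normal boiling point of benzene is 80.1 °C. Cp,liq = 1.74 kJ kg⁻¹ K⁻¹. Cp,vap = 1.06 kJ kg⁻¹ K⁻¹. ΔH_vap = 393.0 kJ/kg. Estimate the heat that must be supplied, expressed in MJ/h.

liquid 25.4→80.1 °C: 95.178 kJ/kg
vaporisation at 80.1 °C: 393 kJ/kg
vapour 80.1→107 °C: 28.514 kJ/kg
Δh = 95.178 + 393 + 28.514 = 516.69 kJ/kg
Q = ṁ·Δh = 18.58 kg/s × 516.69 kJ/kg = 9600.1 kJ/s
|Q| = 9600.1 kW = 34560 MJ/h

Q = 34600 MJ/h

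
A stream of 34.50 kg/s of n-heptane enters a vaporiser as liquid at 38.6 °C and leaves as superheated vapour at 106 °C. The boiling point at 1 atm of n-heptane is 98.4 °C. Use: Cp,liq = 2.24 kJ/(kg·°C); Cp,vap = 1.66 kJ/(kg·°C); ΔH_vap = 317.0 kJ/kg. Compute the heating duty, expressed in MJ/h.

Q = 57600 MJ/h

liquid 38.6→98.4 °C: 133.95 kJ/kg
vaporisation at 98.4 °C: 317 kJ/kg
vapour 98.4→106 °C: 12.616 kJ/kg
Δh = 133.95 + 317 + 12.616 = 463.57 kJ/kg
Q = ṁ·Δh = 34.50 kg/s × 463.57 kJ/kg = 15993 kJ/s
|Q| = 15993 kW = 57575 MJ/h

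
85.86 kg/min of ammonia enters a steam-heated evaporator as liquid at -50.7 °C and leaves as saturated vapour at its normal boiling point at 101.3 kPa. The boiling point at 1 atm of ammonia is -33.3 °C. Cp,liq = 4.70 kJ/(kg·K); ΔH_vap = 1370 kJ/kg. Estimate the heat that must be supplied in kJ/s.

liquid -50.7→-33.3 °C: 81.78 kJ/kg
vaporisation at -33.3 °C: 1370 kJ/kg
Δh = 81.78 + 1370 = 1451.8 kJ/kg
Q = ṁ·Δh = 85.86 kg/min × 1451.8 kJ/kg = 124650 kJ/min
|Q| = 2077.5 kW

Q = 2080 kJ/s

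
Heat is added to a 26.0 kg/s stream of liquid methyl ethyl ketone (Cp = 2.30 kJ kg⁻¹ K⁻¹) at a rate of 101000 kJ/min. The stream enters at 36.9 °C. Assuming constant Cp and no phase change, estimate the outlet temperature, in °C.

T_out = 65.0 °C

Q = 101000 kJ/min = 1683.3 kJ/s
ΔT = Q/(ṁ·Cp) = 1683.3/(26.0×2.30) = 28.149 K
T_out = 36.9 + 28.149 = 65.049 °C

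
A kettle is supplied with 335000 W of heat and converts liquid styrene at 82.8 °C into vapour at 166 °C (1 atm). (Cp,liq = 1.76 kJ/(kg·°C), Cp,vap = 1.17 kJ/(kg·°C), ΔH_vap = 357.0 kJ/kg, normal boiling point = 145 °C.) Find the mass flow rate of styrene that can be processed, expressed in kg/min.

ṁ = 40.9 kg/min

Δh = 1.76×(145−82.8) + 357.0 + 1.17×(166−145) = 491.04 kJ/kg
Q = 335000 W = 335 kJ/s = 20100 kJ/min
ṁ = Q/Δh = 20100 / 491.04 = 40.933 kg/min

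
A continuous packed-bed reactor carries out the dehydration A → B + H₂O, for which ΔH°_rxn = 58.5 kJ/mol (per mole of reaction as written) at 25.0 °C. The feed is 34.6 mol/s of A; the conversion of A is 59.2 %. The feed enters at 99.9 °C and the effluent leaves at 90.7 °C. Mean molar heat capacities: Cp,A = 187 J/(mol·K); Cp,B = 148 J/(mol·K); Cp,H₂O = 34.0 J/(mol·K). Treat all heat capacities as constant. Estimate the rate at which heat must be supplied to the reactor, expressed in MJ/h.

Q_in = 4080 MJ/h

Extent of reaction ξ = 0.592 × 34.6 = 20.483 mol/s
Reaction term: ξ·ΔH°_rxn = 20.483 × 58.5 = 1198.3 kJ/s
Sensible, feed 99.9→25 °C: -484.62 kJ/s
Outlet flows (mol/s): A 14.117, B 20.483, H₂O 20.483
Sensible, products 25→90.7 °C: 418.36 kJ/s
Q = ΔH = 1132 kJ/s = 1132 kW
Heat supplied = 4075.2 MJ/h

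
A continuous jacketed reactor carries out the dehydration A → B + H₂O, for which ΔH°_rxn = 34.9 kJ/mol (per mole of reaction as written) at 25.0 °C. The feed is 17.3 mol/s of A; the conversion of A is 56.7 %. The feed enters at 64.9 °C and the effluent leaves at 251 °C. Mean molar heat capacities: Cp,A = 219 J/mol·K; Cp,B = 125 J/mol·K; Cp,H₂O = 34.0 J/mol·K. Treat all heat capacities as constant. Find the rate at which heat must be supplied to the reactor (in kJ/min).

Extent of reaction ξ = 0.567 × 17.3 = 9.8091 mol/s
Reaction term: ξ·ΔH°_rxn = 9.8091 × 34.9 = 342.34 kJ/s
Sensible, feed 64.9→25 °C: -151.17 kJ/s
Outlet flows (mol/s): A 7.4909, B 9.8091, H₂O 9.8091
Sensible, products 25→251 °C: 723.23 kJ/s
Q = ΔH = 914.4 kJ/s = 914.4 kW
Heat supplied = 54864 kJ/min

Q_in = 54900 kJ/min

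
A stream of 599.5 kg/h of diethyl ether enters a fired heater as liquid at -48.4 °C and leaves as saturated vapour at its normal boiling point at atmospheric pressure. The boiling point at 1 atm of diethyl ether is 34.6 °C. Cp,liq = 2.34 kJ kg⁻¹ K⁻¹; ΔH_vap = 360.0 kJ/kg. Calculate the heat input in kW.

Q = 92.3 kW

liquid -48.4→34.6 °C: 194.22 kJ/kg
vaporisation at 34.6 °C: 360 kJ/kg
Δh = 194.22 + 360 = 554.22 kJ/kg
Q = ṁ·Δh = 599.5 kg/h × 554.22 kJ/kg = 332250 kJ/h
|Q| = 92.293 kW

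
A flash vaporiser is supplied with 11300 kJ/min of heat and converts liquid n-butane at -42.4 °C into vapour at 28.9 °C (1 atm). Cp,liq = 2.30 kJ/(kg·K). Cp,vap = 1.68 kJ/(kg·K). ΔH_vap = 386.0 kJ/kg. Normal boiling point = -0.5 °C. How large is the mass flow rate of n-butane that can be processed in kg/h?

Δh = 2.30×(-0.5−-42.4) + 386.0 + 1.68×(28.9−-0.5) = 531.76 kJ/kg
Q = 11300 kJ/min = 188.33 kJ/s = 678000 kJ/h
ṁ = Q/Δh = 678000 / 531.76 = 1275 kg/h

ṁ = 1280 kg/h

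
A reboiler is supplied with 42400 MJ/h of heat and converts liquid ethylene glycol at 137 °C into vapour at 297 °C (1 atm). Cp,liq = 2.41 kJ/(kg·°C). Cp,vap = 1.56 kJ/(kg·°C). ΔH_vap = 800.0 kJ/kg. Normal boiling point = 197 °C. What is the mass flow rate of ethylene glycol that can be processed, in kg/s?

Δh = 2.41×(197−137) + 800.0 + 1.56×(297−197) = 1100.6 kJ/kg
Q = 42400 MJ/h = 11778 kJ/s = 11778 kJ/s
ṁ = Q/Δh = 11778 / 1100.6 = 10.701 kg/s

ṁ = 10.7 kg/s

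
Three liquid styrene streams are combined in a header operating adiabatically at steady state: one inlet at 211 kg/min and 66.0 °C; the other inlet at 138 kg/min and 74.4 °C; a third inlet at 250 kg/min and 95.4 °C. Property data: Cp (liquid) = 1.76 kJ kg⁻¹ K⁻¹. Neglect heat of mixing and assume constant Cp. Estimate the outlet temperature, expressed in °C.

T_out = 80.2 °C

Adiabatic, steady state ⇒ Σ ṁᵢCp,ᵢ(T_out − Tᵢ) = 0
Σ ṁᵢCp,ᵢTᵢ = 211×1.76×66.0 + 138×1.76×74.4 + 250×1.76×95.4 = 84556
Σ ṁᵢCp,ᵢ = 211×1.76 + 138×1.76 + 250×1.76 = 1054.2
T_out = 84556 / 1054.2 = 80.206 °C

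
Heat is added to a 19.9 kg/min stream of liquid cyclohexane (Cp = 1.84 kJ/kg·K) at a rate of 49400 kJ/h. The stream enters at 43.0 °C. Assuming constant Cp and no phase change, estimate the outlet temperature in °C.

T_out = 65.5 °C

Q = 49400 kJ/h = 823.33 kJ/min
ΔT = Q/(ṁ·Cp) = 823.33/(19.9×1.84) = 22.486 K
T_out = 43.0 + 22.486 = 65.486 °C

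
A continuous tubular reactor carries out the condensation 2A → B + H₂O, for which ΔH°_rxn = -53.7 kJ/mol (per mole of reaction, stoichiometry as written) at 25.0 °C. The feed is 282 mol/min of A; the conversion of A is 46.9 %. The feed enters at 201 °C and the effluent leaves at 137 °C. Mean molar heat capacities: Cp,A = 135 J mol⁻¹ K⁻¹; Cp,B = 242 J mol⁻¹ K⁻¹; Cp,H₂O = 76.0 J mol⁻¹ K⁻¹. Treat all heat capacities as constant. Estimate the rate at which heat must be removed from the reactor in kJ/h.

Q_out = 338000 kJ/h

Extent of reaction ξ = 0.469 × 282 / 2 = 66.129 mol/min
Reaction term: ξ·ΔH°_rxn = 66.129 × -53.7 = -3551.1 kJ/min
Sensible, feed 201→25 °C: -6700.3 kJ/min
Outlet flows (mol/min): A 149.74, B 66.129, H₂O 66.129
Sensible, products 25→137 °C: 4619.3 kJ/min
Q = ΔH = -5632.1 kJ/min = -93.868 kW
Heat removed = 337930 kJ/h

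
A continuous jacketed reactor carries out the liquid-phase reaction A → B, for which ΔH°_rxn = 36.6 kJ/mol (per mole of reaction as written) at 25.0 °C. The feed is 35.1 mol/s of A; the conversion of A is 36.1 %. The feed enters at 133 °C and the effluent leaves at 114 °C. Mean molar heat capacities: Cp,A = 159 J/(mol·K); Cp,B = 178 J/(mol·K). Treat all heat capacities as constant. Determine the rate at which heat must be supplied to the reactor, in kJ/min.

Extent of reaction ξ = 0.361 × 35.1 = 12.671 mol/s
Reaction term: ξ·ΔH°_rxn = 12.671 × 36.6 = 463.76 kJ/s
Sensible, feed 133→25 °C: -602.74 kJ/s
Outlet flows (mol/s): A 22.429, B 12.671
Sensible, products 25→114 °C: 518.13 kJ/s
Q = ΔH = 379.15 kJ/s = 379.15 kW
Heat supplied = 22749 kJ/min

Q_in = 22700 kJ/min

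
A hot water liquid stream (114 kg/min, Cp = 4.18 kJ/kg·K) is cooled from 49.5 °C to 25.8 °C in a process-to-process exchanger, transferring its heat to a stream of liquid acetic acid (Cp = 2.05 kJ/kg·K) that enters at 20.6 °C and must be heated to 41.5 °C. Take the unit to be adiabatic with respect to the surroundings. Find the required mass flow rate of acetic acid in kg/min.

ṁ_c = 264 kg/min

Heat released by hot stream: Q = 114 × 4.18 × (49.5 − 25.8) = 11294 kJ/min
Energy balance on cold side (adiabatic exchanger): Q = ṁ_c·Cp_c·(T_c,out − T_c,in)
ṁ_c = 11294 / [2.05 × (41.5 − 20.6)] = 263.59 kg/min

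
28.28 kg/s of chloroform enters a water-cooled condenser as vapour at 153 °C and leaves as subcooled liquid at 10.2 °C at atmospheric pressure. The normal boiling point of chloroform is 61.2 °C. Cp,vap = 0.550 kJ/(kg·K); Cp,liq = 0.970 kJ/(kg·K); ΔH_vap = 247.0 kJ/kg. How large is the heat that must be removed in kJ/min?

vapour 153→61.2 °C: -50.49 kJ/kg
condensation at 61.2 °C: -247 kJ/kg
liquid 61.2→10.2 °C: -49.47 kJ/kg
Δh = -50.49 + -247 + -49.47 = -346.96 kJ/kg
Q = ṁ·Δh = 28.28 kg/s × -346.96 kJ/kg = -9812 kJ/s
|Q| = 9812 kW = 588720 kJ/min

Q_c = 589000 kJ/min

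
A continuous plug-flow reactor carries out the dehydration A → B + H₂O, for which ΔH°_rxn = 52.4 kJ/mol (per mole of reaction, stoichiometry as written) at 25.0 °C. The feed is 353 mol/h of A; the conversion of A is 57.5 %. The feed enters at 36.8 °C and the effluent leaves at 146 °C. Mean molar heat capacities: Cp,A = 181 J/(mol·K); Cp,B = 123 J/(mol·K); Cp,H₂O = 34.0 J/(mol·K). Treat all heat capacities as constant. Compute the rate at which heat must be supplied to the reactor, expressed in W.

Q_in = 4730 W

Extent of reaction ξ = 0.575 × 353 = 202.97 mol/h
Reaction term: ξ·ΔH°_rxn = 202.97 × 52.4 = 10636 kJ/h
Sensible, feed 36.8→25 °C: -753.94 kJ/h
Outlet flows (mol/h): A 150.03, B 202.97, H₂O 202.97
Sensible, products 25→146 °C: 7141.6 kJ/h
Q = ΔH = 17024 kJ/h = 4.7288 kW
Heat supplied = 4728.8 W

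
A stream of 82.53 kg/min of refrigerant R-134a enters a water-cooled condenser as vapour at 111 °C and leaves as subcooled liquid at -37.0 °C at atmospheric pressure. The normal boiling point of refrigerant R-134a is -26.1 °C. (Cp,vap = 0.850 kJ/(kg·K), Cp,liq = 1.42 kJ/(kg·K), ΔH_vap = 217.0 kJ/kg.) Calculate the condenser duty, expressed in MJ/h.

Q_c = 1730 MJ/h

vapour 111→-26.1 °C: -116.53 kJ/kg
condensation at -26.1 °C: -217 kJ/kg
liquid -26.1→-37.0 °C: -15.478 kJ/kg
Δh = -116.53 + -217 + -15.478 = -349.01 kJ/kg
Q = ṁ·Δh = 82.53 kg/min × -349.01 kJ/kg = -28804 kJ/min
|Q| = 480.07 kW = 1728.2 MJ/h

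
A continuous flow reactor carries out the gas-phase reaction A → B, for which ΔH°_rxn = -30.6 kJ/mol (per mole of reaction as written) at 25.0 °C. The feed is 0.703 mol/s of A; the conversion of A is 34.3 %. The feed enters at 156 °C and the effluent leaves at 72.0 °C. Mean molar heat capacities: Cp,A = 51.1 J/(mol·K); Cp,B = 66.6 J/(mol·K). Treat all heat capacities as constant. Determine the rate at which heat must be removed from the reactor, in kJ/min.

Extent of reaction ξ = 0.343 × 0.703 = 0.24113 mol/s
Reaction term: ξ·ΔH°_rxn = 0.24113 × -30.6 = -7.3785 kJ/s
Sensible, feed 156→25 °C: -4.706 kJ/s
Outlet flows (mol/s): A 0.46187, B 0.24113
Sensible, products 25→72.0 °C: 1.8641 kJ/s
Q = ΔH = -10.22 kJ/s = -10.22 kW
Heat removed = 613.23 kJ/min

Q_out = 613 kJ/min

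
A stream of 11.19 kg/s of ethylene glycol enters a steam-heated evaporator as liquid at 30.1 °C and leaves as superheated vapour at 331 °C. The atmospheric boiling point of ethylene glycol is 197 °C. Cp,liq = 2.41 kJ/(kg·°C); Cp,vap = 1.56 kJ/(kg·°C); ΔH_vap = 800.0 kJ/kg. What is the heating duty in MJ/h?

liquid 30.1→197 °C: 402.23 kJ/kg
vaporisation at 197 °C: 800 kJ/kg
vapour 197→331 °C: 209.04 kJ/kg
Δh = 402.23 + 800 + 209.04 = 1411.3 kJ/kg
Q = ṁ·Δh = 11.19 kg/s × 1411.3 kJ/kg = 15792 kJ/s
|Q| = 15792 kW = 56852 MJ/h

Q = 56900 MJ/h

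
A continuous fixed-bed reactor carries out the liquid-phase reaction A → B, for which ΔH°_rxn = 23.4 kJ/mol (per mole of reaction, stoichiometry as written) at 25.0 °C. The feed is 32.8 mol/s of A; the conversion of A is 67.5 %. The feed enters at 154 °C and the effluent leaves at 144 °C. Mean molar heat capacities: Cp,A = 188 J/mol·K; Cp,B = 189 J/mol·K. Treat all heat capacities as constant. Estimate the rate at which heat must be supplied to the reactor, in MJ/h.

Q_in = 1650 MJ/h

Extent of reaction ξ = 0.675 × 32.8 = 22.14 mol/s
Reaction term: ξ·ΔH°_rxn = 22.14 × 23.4 = 518.08 kJ/s
Sensible, feed 154→25 °C: -795.47 kJ/s
Outlet flows (mol/s): A 10.66, B 22.14
Sensible, products 25→144 °C: 736.44 kJ/s
Q = ΔH = 459.05 kJ/s = 459.05 kW
Heat supplied = 1652.6 MJ/h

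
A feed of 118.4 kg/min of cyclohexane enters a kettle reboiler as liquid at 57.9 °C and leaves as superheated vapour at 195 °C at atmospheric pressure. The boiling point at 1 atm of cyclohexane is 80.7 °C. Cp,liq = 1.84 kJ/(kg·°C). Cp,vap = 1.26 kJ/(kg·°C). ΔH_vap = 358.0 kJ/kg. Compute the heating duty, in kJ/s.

Q = 1070 kJ/s

liquid 57.9→80.7 °C: 41.952 kJ/kg
vaporisation at 80.7 °C: 358 kJ/kg
vapour 80.7→195 °C: 144.02 kJ/kg
Δh = 41.952 + 358 + 144.02 = 543.97 kJ/kg
Q = ṁ·Δh = 118.4 kg/min × 543.97 kJ/kg = 64406 kJ/min
|Q| = 1073.4 kW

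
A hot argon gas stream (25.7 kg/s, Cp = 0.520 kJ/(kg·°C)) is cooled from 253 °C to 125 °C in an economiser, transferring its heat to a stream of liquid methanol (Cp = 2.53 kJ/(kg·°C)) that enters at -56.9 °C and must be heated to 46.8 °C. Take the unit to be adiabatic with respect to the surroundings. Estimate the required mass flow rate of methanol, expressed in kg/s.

Heat released by hot stream: Q = 25.7 × 0.520 × (253 − 125) = 1710.6 kJ/s
Energy balance on cold side (adiabatic exchanger): Q = ṁ_c·Cp_c·(T_c,out − T_c,in)
ṁ_c = 1710.6 / [2.53 × (46.8 − -56.9)] = 6.52 kg/s

ṁ_c = 6.52 kg/s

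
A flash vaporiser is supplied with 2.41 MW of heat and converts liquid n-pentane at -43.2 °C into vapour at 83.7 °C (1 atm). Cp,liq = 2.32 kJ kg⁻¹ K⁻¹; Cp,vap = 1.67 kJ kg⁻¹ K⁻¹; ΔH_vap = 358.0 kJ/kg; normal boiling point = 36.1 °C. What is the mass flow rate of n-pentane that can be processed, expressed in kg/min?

Δh = 2.32×(36.1−-43.2) + 358.0 + 1.67×(83.7−36.1) = 621.47 kJ/kg
Q = 2.41 MW = 2410 kJ/s = 144600 kJ/min
ṁ = Q/Δh = 144600 / 621.47 = 232.67 kg/min

ṁ = 233 kg/min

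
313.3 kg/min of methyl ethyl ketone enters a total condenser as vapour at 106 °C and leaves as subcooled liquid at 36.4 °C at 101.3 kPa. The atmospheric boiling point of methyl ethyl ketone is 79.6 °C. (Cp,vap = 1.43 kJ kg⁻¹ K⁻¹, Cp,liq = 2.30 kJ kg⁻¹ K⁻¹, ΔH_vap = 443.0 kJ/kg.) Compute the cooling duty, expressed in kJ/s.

vapour 106→79.6 °C: -37.752 kJ/kg
condensation at 79.6 °C: -443 kJ/kg
liquid 79.6→36.4 °C: -99.36 kJ/kg
Δh = -37.752 + -443 + -99.36 = -580.11 kJ/kg
Q = ṁ·Δh = 313.3 kg/min × -580.11 kJ/kg = -181750 kJ/min
|Q| = 3029.2 kW

Q_c = 3030 kJ/s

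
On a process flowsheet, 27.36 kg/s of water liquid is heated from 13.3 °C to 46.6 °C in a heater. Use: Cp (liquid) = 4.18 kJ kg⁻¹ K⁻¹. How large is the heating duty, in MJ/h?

Q = ṁ·Cp·ΔT = 27.36 × 4.18 × (46.6 − 13.3) = 3808.3 kJ/s
Heating duty = 13710 MJ/h

Q = 13700 MJ/h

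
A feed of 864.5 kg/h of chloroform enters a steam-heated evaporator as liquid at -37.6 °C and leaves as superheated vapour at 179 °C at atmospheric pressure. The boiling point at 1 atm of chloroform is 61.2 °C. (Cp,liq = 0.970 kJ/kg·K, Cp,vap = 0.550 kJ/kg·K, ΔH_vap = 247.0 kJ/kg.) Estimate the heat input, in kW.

liquid -37.6→61.2 °C: 95.836 kJ/kg
vaporisation at 61.2 °C: 247 kJ/kg
vapour 61.2→179 °C: 64.79 kJ/kg
Δh = 95.836 + 247 + 64.79 = 407.63 kJ/kg
Q = ṁ·Δh = 864.5 kg/h × 407.63 kJ/kg = 352390 kJ/h
|Q| = 97.887 kW

Q = 97.9 kW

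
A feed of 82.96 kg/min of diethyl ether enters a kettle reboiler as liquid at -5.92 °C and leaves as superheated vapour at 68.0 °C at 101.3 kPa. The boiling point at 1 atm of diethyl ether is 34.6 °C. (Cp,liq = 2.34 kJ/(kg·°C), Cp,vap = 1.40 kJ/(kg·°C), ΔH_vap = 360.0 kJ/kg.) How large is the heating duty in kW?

liquid -5.92→34.6 °C: 94.817 kJ/kg
vaporisation at 34.6 °C: 360 kJ/kg
vapour 34.6→68.0 °C: 46.76 kJ/kg
Δh = 94.817 + 360 + 46.76 = 501.58 kJ/kg
Q = ṁ·Δh = 82.96 kg/min × 501.58 kJ/kg = 41611 kJ/min
|Q| = 693.51 kW

Q = 694 kW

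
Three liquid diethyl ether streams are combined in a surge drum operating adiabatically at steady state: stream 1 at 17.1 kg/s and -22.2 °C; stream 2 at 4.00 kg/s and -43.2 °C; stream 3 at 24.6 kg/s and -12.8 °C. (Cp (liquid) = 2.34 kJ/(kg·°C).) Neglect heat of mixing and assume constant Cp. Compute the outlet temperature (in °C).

No heat crosses the boundary, so H_out = H_in.
Σ ṁᵢCp,ᵢTᵢ = 17.1×2.34×-22.2 + 4.00×2.34×-43.2 + 24.6×2.34×-12.8 = -2029.5
Σ ṁᵢCp,ᵢ = 17.1×2.34 + 4.00×2.34 + 24.6×2.34 = 106.94
T_out = -2029.5 / 106.94 = -18.978 °C

T_out = -19.0 °C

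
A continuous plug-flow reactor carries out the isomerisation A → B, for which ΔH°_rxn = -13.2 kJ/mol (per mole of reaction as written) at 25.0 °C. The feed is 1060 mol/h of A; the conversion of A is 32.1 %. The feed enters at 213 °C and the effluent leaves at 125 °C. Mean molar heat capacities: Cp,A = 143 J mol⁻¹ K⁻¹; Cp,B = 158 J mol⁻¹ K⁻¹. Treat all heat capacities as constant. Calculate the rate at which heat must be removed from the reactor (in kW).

Extent of reaction ξ = 0.321 × 1060 = 340.26 mol/h
Reaction term: ξ·ΔH°_rxn = 340.26 × -13.2 = -4491.4 kJ/h
Sensible, feed 213→25 °C: -28497 kJ/h
Outlet flows (mol/h): A 719.74, B 340.26
Sensible, products 25→125 °C: 15668 kJ/h
Q = ΔH = -17320 kJ/h = -4.8111 kW
Heat removed = 4.8111 kW

Q_out = 4.81 kW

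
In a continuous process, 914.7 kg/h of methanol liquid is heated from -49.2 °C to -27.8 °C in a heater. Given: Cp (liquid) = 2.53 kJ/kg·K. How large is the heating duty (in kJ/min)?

Q = 825 kJ/min

Q = ṁ·Cp·ΔT = 914.7 × 2.53 × (-27.8 − -49.2) = 49524 kJ/h
Converting: 49524 / 3600 s = 13.757 kW
Heating duty = 825.39 kJ/min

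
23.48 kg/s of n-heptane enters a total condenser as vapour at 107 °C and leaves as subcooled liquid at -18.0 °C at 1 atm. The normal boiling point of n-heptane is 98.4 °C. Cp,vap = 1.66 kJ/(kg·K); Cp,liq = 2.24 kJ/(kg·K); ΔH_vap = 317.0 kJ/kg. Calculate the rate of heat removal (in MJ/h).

vapour 107→98.4 °C: -14.276 kJ/kg
condensation at 98.4 °C: -317 kJ/kg
liquid 98.4→-18.0 °C: -260.74 kJ/kg
Δh = -14.276 + -317 + -260.74 = -592.01 kJ/kg
Q = ṁ·Δh = 23.48 kg/s × -592.01 kJ/kg = -13900 kJ/s
|Q| = 13900 kW = 50042 MJ/h

Q_c = 50000 MJ/h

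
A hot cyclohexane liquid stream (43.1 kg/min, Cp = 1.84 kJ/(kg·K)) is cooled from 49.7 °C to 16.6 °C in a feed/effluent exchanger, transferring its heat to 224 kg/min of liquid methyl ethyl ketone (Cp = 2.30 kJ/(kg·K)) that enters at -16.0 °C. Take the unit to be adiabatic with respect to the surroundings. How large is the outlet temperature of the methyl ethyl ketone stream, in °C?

Heat released by hot stream: Q = 43.1 × 1.84 × (49.7 − 16.6) = 2625 kJ/min
Energy balance on cold side (adiabatic exchanger): Q = ṁ_c·Cp_c·(T_c,out − T_c,in)
T_c,out = -16.0 + 2625/(224 × 2.30) = -10.905 °C

T_c,out = -10.9 °C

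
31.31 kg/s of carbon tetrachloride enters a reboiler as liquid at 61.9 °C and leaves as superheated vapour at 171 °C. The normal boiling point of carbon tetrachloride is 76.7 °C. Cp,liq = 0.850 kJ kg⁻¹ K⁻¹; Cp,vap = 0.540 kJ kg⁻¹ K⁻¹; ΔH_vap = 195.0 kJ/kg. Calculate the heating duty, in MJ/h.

liquid 61.9→76.7 °C: 12.58 kJ/kg
vaporisation at 76.7 °C: 195 kJ/kg
vapour 76.7→171 °C: 50.922 kJ/kg
Δh = 12.58 + 195 + 50.922 = 258.5 kJ/kg
Q = ṁ·Δh = 31.31 kg/s × 258.5 kJ/kg = 8093.7 kJ/s
|Q| = 8093.7 kW = 29137 MJ/h

Q = 29100 MJ/h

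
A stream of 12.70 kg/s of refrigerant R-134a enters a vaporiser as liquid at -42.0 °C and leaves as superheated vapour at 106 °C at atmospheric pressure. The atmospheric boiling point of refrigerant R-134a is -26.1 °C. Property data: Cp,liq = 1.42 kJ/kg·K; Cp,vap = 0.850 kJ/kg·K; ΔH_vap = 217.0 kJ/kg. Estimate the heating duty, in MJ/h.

Q = 16100 MJ/h

liquid -42.0→-26.1 °C: 22.578 kJ/kg
vaporisation at -26.1 °C: 217 kJ/kg
vapour -26.1→106 °C: 112.28 kJ/kg
Δh = 22.578 + 217 + 112.28 = 351.86 kJ/kg
Q = ṁ·Δh = 12.70 kg/s × 351.86 kJ/kg = 4468.7 kJ/s
|Q| = 4468.7 kW = 16087 MJ/h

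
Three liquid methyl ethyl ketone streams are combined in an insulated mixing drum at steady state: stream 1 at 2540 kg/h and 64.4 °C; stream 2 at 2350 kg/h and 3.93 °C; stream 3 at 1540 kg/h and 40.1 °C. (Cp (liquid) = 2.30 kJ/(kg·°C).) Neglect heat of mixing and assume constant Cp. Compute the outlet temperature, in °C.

T_out = 36.5 °C

Energy balance with Q = 0: Σ ṁᵢCp,ᵢ(T_out − Tᵢ) = 0
T_out = Σ ṁᵢCp,ᵢTᵢ / Σ ṁᵢCp,ᵢ
      = 539500 / 14789 = 36.48 °C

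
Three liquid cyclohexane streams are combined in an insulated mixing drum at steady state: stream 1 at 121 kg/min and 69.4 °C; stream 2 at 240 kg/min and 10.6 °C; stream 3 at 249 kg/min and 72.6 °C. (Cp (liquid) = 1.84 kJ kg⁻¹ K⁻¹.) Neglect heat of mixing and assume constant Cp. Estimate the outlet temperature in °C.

T_out = 47.6 °C

Energy balance with Q = 0: Σ ṁᵢCp,ᵢ(T_out − Tᵢ) = 0
T_out = Σ ṁᵢCp,ᵢTᵢ / Σ ṁᵢCp,ᵢ
      = 53395 / 1122.4 = 47.572 °C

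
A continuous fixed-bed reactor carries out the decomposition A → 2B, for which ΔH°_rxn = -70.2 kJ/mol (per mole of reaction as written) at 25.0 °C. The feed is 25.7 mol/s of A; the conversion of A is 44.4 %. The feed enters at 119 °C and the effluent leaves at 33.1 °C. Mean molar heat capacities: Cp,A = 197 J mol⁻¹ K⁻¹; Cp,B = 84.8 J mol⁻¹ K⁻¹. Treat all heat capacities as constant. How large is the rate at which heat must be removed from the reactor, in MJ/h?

Q_out = 4460 MJ/h

Extent of reaction ξ = 0.444 × 25.7 = 11.411 mol/s
Reaction term: ξ·ΔH°_rxn = 11.411 × -70.2 = -801.04 kJ/s
Sensible, feed 119→25 °C: -475.91 kJ/s
Outlet flows (mol/s): A 14.289, B 22.822
Sensible, products 25→33.1 °C: 38.477 kJ/s
Q = ΔH = -1238.5 kJ/s = -1238.5 kW
Heat removed = 4458.5 MJ/h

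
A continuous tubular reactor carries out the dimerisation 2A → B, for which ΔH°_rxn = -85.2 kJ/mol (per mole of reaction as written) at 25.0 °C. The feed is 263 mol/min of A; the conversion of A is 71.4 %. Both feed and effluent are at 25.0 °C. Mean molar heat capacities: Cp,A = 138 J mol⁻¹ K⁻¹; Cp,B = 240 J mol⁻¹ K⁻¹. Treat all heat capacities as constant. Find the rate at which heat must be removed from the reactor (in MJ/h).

Q_out = 480 MJ/h

Extent of reaction ξ = 0.714 × 263 / 2 = 93.891 mol/min
Reaction term: ξ·ΔH°_rxn = 93.891 × -85.2 = -7999.5 kJ/min
Q = ΔH = -7999.5 kJ/min = -133.33 kW
Heat removed = 479.97 MJ/h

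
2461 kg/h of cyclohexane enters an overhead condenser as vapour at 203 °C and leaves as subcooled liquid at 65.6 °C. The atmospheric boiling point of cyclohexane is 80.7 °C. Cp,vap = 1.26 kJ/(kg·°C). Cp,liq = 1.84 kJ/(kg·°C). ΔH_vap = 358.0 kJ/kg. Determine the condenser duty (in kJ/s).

Q_c = 369 kJ/s

vapour 203→80.7 °C: -154.1 kJ/kg
condensation at 80.7 °C: -358 kJ/kg
liquid 80.7→65.6 °C: -27.784 kJ/kg
Δh = -154.1 + -358 + -27.784 = -539.88 kJ/kg
Q = ṁ·Δh = 2461 kg/h × -539.88 kJ/kg = -1.3286e+06 kJ/h
|Q| = 369.07 kW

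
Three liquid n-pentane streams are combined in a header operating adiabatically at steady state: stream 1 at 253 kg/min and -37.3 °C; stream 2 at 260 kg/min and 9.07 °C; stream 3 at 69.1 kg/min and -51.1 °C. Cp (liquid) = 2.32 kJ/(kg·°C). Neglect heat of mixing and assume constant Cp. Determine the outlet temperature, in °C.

Adiabatic, steady state ⇒ Σ ṁᵢCp,ᵢ(T_out − Tᵢ) = 0
T_out = Σ ṁᵢCp,ᵢTᵢ / Σ ṁᵢCp,ᵢ
      = -24615 / 1350.5 = -18.227 °C

T_out = -18.2 °C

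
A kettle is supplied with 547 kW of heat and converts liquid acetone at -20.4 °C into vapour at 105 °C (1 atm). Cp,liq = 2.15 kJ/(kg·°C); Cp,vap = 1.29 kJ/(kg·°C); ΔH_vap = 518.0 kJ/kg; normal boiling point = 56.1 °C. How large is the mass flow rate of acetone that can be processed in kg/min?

ṁ = 44.0 kg/min

Δh = 2.15×(56.1−-20.4) + 518.0 + 1.29×(105−56.1) = 745.56 kJ/kg
Q = 547 kW = 547 kJ/s = 32820 kJ/min
ṁ = Q/Δh = 32820 / 745.56 = 44.021 kg/min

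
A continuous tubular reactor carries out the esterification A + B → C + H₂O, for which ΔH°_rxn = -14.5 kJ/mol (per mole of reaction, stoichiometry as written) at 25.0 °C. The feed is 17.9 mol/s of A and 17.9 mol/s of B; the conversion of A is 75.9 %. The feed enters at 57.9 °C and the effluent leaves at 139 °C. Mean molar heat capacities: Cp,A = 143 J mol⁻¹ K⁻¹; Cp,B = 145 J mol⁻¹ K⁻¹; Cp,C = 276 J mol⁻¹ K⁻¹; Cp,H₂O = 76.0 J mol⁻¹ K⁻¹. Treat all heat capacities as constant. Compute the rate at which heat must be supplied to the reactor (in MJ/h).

Q_in = 1150 MJ/h

Extent of reaction ξ = 0.759 × 17.9 = 13.586 mol/s
Reaction term: ξ·ΔH°_rxn = 13.586 × -14.5 = -197 kJ/s
Sensible, feed 57.9→25 °C: -169.61 kJ/s
Outlet flows (mol/s): A 4.3139, B 4.3139, C 13.586, H₂O 13.586
Sensible, products 25→139 °C: 686.82 kJ/s
Q = ΔH = 320.21 kJ/s = 320.21 kW
Heat supplied = 1152.8 MJ/h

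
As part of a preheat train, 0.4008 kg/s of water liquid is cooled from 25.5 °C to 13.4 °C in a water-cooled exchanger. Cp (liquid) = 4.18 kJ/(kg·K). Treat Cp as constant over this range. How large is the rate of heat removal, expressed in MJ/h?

Q_c = 73.0 MJ/h

Q = ṁ·Cp·ΔT = 0.4008 × 4.18 × (13.4 − 25.5) = -20.272 kJ/s
Cooling duty = 72.978 MJ/h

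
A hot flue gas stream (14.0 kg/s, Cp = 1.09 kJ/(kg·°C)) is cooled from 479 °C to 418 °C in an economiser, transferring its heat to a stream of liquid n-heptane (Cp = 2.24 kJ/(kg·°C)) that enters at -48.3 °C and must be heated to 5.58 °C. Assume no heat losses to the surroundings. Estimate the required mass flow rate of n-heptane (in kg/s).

Heat released by hot stream: Q = 14.0 × 1.09 × (479 − 418) = 930.86 kJ/s
Energy balance on cold side (adiabatic exchanger): Q = ṁ_c·Cp_c·(T_c,out − T_c,in)
ṁ_c = 930.86 / [2.24 × (5.58 − -48.3)] = 7.7127 kg/s

ṁ_c = 7.71 kg/s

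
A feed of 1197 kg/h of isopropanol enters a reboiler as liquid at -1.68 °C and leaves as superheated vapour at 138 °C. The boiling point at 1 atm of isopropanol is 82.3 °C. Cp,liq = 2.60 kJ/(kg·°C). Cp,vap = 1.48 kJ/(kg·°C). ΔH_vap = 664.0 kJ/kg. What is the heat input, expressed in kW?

Q = 321 kW

liquid -1.68→82.3 °C: 218.35 kJ/kg
vaporisation at 82.3 °C: 664 kJ/kg
vapour 82.3→138 °C: 82.436 kJ/kg
Δh = 218.35 + 664 + 82.436 = 964.78 kJ/kg
Q = ṁ·Δh = 1197 kg/h × 964.78 kJ/kg = 1.1548e+06 kJ/h
|Q| = 320.79 kW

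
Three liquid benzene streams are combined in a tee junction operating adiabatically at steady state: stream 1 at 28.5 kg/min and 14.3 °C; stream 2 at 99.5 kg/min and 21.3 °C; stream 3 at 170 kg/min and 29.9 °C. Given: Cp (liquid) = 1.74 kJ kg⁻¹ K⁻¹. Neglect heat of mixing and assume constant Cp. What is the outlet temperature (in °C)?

Energy balance with Q = 0: Σ ṁᵢCp,ᵢ(T_out − Tᵢ) = 0
Σ ṁᵢCp,ᵢTᵢ = 28.5×1.74×14.3 + 99.5×1.74×21.3 + 170×1.74×29.9 = 13241
Σ ṁᵢCp,ᵢ = 28.5×1.74 + 99.5×1.74 + 170×1.74 = 518.52
T_out = 13241 / 518.52 = 25.537 °C

T_out = 25.5 °C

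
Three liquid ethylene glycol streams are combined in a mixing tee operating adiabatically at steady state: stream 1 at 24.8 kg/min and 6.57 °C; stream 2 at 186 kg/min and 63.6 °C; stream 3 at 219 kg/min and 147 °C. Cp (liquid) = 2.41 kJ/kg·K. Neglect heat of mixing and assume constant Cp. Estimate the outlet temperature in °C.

T_out = 103 °C

No heat crosses the boundary, so H_out = H_in.
T_out = Σ ṁᵢCp,ᵢTᵢ / Σ ṁᵢCp,ᵢ
      = 106490 / 1035.8 = 102.8 °C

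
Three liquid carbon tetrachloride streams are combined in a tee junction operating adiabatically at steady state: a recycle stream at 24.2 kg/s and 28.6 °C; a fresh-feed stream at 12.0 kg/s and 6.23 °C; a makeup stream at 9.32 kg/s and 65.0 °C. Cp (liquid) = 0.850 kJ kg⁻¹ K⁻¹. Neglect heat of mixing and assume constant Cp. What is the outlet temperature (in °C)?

Energy balance with Q = 0: Σ ṁᵢCp,ᵢ(T_out − Tᵢ) = 0
T_out = Σ ṁᵢCp,ᵢTᵢ / Σ ṁᵢCp,ᵢ
      = 1166.8 / 38.692 = 30.156 °C

T_out = 30.2 °C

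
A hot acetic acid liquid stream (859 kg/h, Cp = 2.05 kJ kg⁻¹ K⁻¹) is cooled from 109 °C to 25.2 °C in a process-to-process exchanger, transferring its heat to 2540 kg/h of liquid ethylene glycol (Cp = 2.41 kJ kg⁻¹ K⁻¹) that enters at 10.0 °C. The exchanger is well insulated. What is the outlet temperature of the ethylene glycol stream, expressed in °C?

Heat released by hot stream: Q = 859 × 2.05 × (109 − 25.2) = 147570 kJ/h
Energy balance on cold side (adiabatic exchanger): Q = ṁ_c·Cp_c·(T_c,out − T_c,in)
T_c,out = 10.0 + 147570/(2540 × 2.41) = 34.107 °C

T_c,out = 34.1 °C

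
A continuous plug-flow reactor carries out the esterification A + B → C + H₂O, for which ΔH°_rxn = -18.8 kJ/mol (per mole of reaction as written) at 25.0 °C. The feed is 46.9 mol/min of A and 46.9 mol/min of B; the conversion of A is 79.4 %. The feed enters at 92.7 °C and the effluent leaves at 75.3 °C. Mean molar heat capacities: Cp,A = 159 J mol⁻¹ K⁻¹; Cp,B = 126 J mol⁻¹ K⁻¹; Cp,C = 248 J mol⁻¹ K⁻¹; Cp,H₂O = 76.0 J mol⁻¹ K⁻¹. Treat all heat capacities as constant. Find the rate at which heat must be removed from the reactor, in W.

Extent of reaction ξ = 0.794 × 46.9 = 37.239 mol/min
Reaction term: ξ·ΔH°_rxn = 37.239 × -18.8 = -700.09 kJ/min
Sensible, feed 92.7→25 °C: -904.91 kJ/min
Outlet flows (mol/min): A 9.6614, B 9.6614, C 37.239, H₂O 37.239
Sensible, products 25→75.3 °C: 745.39 kJ/min
Q = ΔH = -859.61 kJ/min = -14.327 kW
Heat removed = 14327 W

Q_out = 14300 W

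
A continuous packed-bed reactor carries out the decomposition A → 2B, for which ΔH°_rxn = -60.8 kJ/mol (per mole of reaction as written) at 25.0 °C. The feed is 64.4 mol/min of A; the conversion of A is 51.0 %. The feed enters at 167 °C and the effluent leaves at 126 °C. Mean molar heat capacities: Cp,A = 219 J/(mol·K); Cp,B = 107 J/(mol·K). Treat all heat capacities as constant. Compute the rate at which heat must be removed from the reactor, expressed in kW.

Q_out = 43.2 kW

Extent of reaction ξ = 0.510 × 64.4 = 32.844 mol/min
Reaction term: ξ·ΔH°_rxn = 32.844 × -60.8 = -1996.9 kJ/min
Sensible, feed 167→25 °C: -2002.7 kJ/min
Outlet flows (mol/min): A 31.556, B 65.688
Sensible, products 25→126 °C: 1407.9 kJ/min
Q = ΔH = -2591.7 kJ/min = -43.196 kW
Heat removed = 43.196 kW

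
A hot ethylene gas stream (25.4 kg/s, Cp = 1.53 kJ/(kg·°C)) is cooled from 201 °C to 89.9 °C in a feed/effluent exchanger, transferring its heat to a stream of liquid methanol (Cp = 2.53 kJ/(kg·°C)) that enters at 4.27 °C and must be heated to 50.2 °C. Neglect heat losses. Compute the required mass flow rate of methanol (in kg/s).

ṁ_c = 37.2 kg/s

Heat released by hot stream: Q = 25.4 × 1.53 × (201 − 89.9) = 4317.6 kJ/s
Energy balance on cold side (adiabatic exchanger): Q = ṁ_c·Cp_c·(T_c,out − T_c,in)
ṁ_c = 4317.6 / [2.53 × (50.2 − 4.27)] = 37.155 kg/s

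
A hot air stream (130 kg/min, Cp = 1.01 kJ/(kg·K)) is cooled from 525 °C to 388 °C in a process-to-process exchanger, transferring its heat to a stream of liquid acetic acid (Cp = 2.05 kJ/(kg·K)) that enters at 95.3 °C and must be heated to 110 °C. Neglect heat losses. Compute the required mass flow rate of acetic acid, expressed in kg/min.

ṁ_c = 597 kg/min

Heat released by hot stream: Q = 130 × 1.01 × (525 − 388) = 17988 kJ/min
Energy balance on cold side (adiabatic exchanger): Q = ṁ_c·Cp_c·(T_c,out − T_c,in)
ṁ_c = 17988 / [2.05 × (110 − 95.3)] = 596.92 kg/min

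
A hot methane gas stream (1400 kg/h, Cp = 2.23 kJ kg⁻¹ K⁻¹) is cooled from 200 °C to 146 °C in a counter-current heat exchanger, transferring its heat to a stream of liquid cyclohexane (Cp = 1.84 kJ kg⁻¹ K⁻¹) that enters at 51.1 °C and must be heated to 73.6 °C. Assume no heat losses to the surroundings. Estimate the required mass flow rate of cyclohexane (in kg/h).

Heat released by hot stream: Q = 1400 × 2.23 × (200 − 146) = 168590 kJ/h
Energy balance on cold side (adiabatic exchanger): Q = ṁ_c·Cp_c·(T_c,out − T_c,in)
ṁ_c = 168590 / [1.84 × (73.6 − 51.1)] = 4072.2 kg/h

ṁ_c = 4070 kg/h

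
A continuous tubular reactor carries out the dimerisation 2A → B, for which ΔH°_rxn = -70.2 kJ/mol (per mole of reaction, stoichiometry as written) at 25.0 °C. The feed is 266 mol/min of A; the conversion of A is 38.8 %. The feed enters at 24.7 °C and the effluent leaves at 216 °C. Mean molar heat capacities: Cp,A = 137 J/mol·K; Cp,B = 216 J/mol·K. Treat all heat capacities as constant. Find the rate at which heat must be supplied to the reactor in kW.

Q_in = 46.3 kW

Extent of reaction ξ = 0.388 × 266 / 2 = 51.604 mol/min
Reaction term: ξ·ΔH°_rxn = 51.604 × -70.2 = -3622.6 kJ/min
Sensible, feed 24.7→25 °C: 10.933 kJ/min
Outlet flows (mol/min): A 162.79, B 51.604
Sensible, products 25→216 °C: 6388.8 kJ/min
Q = ΔH = 2777.1 kJ/min = 46.285 kW
Heat supplied = 46.285 kW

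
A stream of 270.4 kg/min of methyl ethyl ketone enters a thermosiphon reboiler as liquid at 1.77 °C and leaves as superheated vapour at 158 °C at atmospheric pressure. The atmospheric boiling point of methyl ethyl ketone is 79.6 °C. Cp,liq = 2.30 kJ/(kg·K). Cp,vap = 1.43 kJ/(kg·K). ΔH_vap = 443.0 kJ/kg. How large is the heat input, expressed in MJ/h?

Q = 11900 MJ/h

liquid 1.77→79.6 °C: 179.01 kJ/kg
vaporisation at 79.6 °C: 443 kJ/kg
vapour 79.6→158 °C: 112.11 kJ/kg
Δh = 179.01 + 443 + 112.11 = 734.12 kJ/kg
Q = ṁ·Δh = 270.4 kg/min × 734.12 kJ/kg = 198510 kJ/min
|Q| = 3308.4 kW = 11910 MJ/h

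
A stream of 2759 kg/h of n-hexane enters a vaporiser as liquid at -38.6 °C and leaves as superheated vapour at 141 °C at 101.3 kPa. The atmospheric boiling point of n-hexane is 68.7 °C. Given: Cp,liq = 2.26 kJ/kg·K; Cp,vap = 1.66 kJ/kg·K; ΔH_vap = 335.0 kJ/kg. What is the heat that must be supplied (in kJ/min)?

liquid -38.6→68.7 °C: 242.5 kJ/kg
vaporisation at 68.7 °C: 335 kJ/kg
vapour 68.7→141 °C: 120.02 kJ/kg
Δh = 242.5 + 335 + 120.02 = 697.52 kJ/kg
Q = ṁ·Δh = 2759 kg/h × 697.52 kJ/kg = 1.9244e+06 kJ/h
|Q| = 534.57 kW = 32074 kJ/min

Q = 32100 kJ/min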